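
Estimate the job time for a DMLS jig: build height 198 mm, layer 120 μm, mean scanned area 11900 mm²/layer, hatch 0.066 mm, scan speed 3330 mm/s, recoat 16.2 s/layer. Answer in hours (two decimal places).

32.24 hours

Layers = ⌈198/0.12⌉ = 1650.
Hatch length per layer = 11900 / 0.066, so 180303 mm.
Scan time per layer: 180303 / 3330 → 54.145 s.
Layer cycle: 54.145 + 16.2 → 70.345 s.
Build time = 1650 × 70.345 = 116069.25 s = 32.24 hours.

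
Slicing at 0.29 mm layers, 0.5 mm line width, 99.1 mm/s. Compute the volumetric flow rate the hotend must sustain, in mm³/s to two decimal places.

14.37

A = 0.29 × 0.5, so 0.145 mm².
Q = v·A = 99.1 × 0.145 = 14.37 mm³/s.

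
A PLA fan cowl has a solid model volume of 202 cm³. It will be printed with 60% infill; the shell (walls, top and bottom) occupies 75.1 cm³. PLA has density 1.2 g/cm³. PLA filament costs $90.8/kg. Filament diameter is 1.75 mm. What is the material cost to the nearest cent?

$16.48

Volume inside the shell: 202 − 75.1 → 126.9 cm³.
Deposited infill = 0.60 × 126.9 = 76.14 cm³.
Deposited volume: 75.1 + 76.14 → 151.24 cm³.
Mass: 151.24 × 1.2 → 181.488 g.
At $90.8/kg: 181.488/1000 × 90.8 = $16.48.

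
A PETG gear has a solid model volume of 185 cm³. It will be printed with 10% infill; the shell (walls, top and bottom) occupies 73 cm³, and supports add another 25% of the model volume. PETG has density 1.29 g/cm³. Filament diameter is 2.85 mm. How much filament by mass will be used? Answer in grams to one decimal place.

168.3 g

Interior volume = 185 − 73 = 112 cm³.
Deposited infill = 0.10 × 112 = 11.2 cm³.
Support = 0.25 × 185 = 46.25 cm³.
Total printed volume = 73 + 11.2 + 46.25 = 130.45 cm³.
Mass = 130.45 × 1.29, so 168.2805 g.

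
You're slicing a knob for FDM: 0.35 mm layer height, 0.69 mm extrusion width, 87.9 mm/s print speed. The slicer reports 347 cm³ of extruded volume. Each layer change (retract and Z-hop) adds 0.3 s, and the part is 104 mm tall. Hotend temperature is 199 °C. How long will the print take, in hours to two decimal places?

Line area = 0.35 × 0.69, so 0.2415 mm².
Total extruded path = 347000/0.2415 = 1436853 mm.
Extrusion time = 1436853 / 87.9 = 16346.5 s.
Number of layers: 104 / 0.35 → 298 (rounded up).
Layer-change overhead: 298 × 0.3 → 89.4 s.
Total = 16346.5 + 89.4 = 16435.9 s = 4.57 hours.

4.57 hours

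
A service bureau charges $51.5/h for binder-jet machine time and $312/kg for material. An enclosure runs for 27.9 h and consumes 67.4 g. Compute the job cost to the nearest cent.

Machine-time cost = 51.5 × 27.9, so $1436.85.
Material charge: 312 × 67.4/1000 → $21.0288.
Total = 1436.85 + 21.0288 = 1457.8788 ≈ $1457.88.

$1457.88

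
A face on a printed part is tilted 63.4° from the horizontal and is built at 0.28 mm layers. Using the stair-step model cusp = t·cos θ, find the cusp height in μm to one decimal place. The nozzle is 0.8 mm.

Cusp = layer height × cos(63.4°) = 0.28 × 0.4478 = 0.125384 mm = 125.4 μm.

125.4 μm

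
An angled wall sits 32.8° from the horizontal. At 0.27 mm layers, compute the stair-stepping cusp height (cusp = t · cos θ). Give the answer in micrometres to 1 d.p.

Cusp = layer height × cos(32.8°) = 0.27 × 0.8406 = 0.226962 mm = 227.0 μm.

227.0 μm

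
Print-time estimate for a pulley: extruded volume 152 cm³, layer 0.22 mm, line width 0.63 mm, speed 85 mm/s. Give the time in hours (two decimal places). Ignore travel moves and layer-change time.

3.58 hours

Extrusion cross-section = 0.22 × 0.63 = 0.1386 mm².
Toolpath length = 152 cm³ / 0.1386 mm² = 152000 / 0.1386 = 1096681.1 mm.
Extrusion time = 1096681.1 / 85, so 12902.1 s.
That's 12902.1 s → 3.58 hours.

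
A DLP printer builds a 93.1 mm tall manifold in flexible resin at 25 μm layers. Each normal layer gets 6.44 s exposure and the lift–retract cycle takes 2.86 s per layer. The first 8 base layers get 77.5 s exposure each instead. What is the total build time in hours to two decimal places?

Layer count = ceil(93.1 / 0.025) = 3724.
Bottom layers = 8 × (77.5 + 2.86), so 642.88 s.
Normal layers: 3716 × (6.44 + 2.86) → 34558.8 s.
Total = 642.88 + 34558.8 = 35201.68 s = 9.78 hours.

9.78 hours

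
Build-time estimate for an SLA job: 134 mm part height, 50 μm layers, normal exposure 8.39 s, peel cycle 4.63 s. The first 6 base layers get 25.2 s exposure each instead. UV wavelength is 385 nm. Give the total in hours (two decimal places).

Layers = ⌈134/0.05⌉ = 2680.
Base layers: 6 × (25.2 + 4.63) → 178.98 s.
Regular layers: 2674 × (8.39 + 4.63) → 34815.48 s.
Sum: 178.98 + 34815.48 = 34994.46 s → 9.72 hours.

9.72 hours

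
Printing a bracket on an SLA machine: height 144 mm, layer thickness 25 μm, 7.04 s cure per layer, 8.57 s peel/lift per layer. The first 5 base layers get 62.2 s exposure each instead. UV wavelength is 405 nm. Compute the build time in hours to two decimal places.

25.05 hours

Layers = ⌈144/0.025⌉ = 5760.
Bottom layers = 5 × (62.2 + 8.57) = 353.85 s.
Remaining layers = 5755 × (7.04 + 8.57), so 89835.55 s.
Total = 353.85 + 89835.55 = 90189.4 s = 25.05 hours.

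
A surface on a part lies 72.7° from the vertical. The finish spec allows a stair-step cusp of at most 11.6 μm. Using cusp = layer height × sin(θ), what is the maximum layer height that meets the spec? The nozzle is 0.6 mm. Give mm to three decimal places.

t = h_c / sin θ = 0.0116 / 0.9548 = 0.012 mm.

0.012 mm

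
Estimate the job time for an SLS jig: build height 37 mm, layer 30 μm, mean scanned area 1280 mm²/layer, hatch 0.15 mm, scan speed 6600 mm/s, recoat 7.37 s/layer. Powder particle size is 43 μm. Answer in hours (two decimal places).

2.97 hours

Layers = ⌈37/0.03⌉ = 1234.
Scan path per layer = 1280 / 0.15, so 8533.3 mm.
Laser time per layer: 8533.3 / 6600 → 1.2929 s.
Layer cycle: 1.2929 + 7.37 → 8.6629 s.
Total: 1234 × 8.6629 s = 10690.0186 s → 2.97 hours.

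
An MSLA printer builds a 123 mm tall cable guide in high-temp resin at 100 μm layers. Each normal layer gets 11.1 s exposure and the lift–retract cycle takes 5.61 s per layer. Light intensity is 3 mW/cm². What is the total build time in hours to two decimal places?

5.71 hours

Layers = ⌈123/0.1⌉ = 1230.
Cycle time = 11.1 + 5.61, so 16.71 s.
Build time: 1230 × 16.71 s = 20553.3 s, i.e. 5.71 hours.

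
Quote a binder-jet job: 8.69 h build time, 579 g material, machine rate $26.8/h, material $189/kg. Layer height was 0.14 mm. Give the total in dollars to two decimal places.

Machine-time cost = 26.8 × 8.69 = $232.892.
Material cost: 189 × 579/1000 → $109.431.
Total = 232.892 + 109.431 = 342.323 ≈ $342.32.

$342.32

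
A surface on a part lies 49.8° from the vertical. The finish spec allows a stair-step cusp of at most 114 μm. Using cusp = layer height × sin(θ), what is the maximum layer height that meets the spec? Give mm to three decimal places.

t = h_c / sin θ = 0.114 / 0.7638 = 0.149 mm.

0.149 mm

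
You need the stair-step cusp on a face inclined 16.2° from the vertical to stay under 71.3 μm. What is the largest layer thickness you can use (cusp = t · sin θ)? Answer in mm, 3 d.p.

Layer height = cusp / sin(16.2°) = 0.0713 / 0.2790 = 0.256 mm.

0.256 mm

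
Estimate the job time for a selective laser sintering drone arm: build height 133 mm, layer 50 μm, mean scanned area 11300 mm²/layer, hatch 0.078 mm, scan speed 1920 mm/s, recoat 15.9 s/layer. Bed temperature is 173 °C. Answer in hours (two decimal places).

Layer count = ceil(133 / 0.05) = 2660.
Hatch length per layer: 11300 / 0.078 → 144871.8 mm.
Laser time per layer = 144871.8 / 1920, so 75.4541 s.
Time per layer = 75.4541 + 15.9 = 91.3541 s.
2660 layers × 91.3541 s/layer = 243001.906 s, i.e. 67.50 hours.

67.50 hours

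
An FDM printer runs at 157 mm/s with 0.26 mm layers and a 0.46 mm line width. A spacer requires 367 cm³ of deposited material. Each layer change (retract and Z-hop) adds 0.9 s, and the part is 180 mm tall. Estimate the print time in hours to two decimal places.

5.60 hours

Line area: 0.26 × 0.46 → 0.1196 mm².
Total extruded path = 367000/0.1196 = 3068561.9 mm.
Print-move time: 3068561.9 / 157 → 19545 s.
Number of layers: 180 / 0.26 → 693 (rounded up).
Z-hop total = 693 × 0.9, so 623.7 s.
Altogether 19545 + 623.7 = 20168.7 s, i.e. 5.60 hours.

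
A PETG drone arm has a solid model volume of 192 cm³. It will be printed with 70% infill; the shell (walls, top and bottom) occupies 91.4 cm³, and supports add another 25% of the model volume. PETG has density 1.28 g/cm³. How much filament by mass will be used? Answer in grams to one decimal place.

Infill region = 192 − 91.4, so 100.6 cm³.
Infill volume: 0.70 × 100.6 → 70.42 cm³.
Support = 0.25 × 192, so 48 cm³.
Total extruded = 91.4 + 70.42 + 48 = 209.82 cm³.
Mass = 209.82 × 1.28, so 268.5696 g.

268.6 g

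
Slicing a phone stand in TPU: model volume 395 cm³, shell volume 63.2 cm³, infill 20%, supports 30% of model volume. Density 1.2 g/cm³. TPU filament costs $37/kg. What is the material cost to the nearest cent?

$11.01

Interior volume = 395 − 63.2, so 331.8 cm³.
Infill deposited: 0.20 × 331.8 → 66.36 cm³.
Support = 0.30 × 395, so 118.5 cm³.
Total printed volume = 63.2 + 66.36 + 118.5, so 248.06 cm³.
Mass: 248.06 × 1.2 → 297.672 g.
At $37/kg: 297.672/1000 × 37 = $11.01.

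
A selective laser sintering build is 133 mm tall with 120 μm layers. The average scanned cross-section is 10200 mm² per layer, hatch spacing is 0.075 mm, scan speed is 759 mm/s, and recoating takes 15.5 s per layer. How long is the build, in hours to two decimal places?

59.97 hours

Number of layers: 133 / 0.12 → 1109 (rounded up).
Per-layer scan distance = 10200 / 0.075 = 136000 mm.
Scan time per layer: 136000 / 759 → 179.1831 s.
Layer cycle = 179.1831 + 15.5 = 194.6831 s.
Total: 1109 × 194.6831 s = 215903.5579 s → 59.97 hours.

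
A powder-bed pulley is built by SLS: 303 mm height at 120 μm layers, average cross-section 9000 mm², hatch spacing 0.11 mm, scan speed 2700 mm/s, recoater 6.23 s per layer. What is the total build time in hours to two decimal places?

Layers = ⌈303/0.12⌉ = 2525.
Hatch length per layer = 9000 / 0.11 = 81818.2 mm.
Per-layer scan time = 81818.2 / 2700 = 30.303 s.
Time per layer = 30.303 + 6.23 = 36.533 s.
Build time = 2525 × 36.533 = 92245.825 s = 25.62 hours.

25.62 hours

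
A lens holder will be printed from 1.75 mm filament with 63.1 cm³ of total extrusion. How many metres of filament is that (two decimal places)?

26.23 m

Filament cross-section = π × (1.75/2)² = 2.4053 mm².
Length = 63.1 cm³ / 2.4053 mm² = 63100 / 2.4053 = 26233.73 mm = 26.23 m.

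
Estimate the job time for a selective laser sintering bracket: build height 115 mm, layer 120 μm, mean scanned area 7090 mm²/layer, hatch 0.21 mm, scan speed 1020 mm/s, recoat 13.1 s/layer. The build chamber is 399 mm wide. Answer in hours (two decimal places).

12.31 hours

Layers = ⌈115/0.12⌉ = 959.
Scan path per layer = 7090 / 0.21, so 33761.9 mm.
Scan time per layer = 33761.9 / 1020, so 33.0999 s.
Time per layer = 33.0999 + 13.1 = 46.1999 s.
959 layers × 46.1999 s/layer = 44305.7041 s, i.e. 12.31 hours.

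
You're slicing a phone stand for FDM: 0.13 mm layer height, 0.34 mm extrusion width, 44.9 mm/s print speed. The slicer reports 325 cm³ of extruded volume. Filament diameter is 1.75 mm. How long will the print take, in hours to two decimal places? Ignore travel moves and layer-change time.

Bead cross-section = 0.13 × 0.34, so 0.0442 mm².
Total extruded path = 325000/0.0442 = 7352941.2 mm.
Print-move time = 7352941.2 / 44.9 = 163762.6 s.
Converting: 163762.6 s = 45.49 hours.

45.49 hours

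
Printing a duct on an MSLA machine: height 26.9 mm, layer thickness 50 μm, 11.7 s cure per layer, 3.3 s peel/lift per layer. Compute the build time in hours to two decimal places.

2.24 hours

Number of layers: 26.9 / 0.05 → 538 (rounded up).
Each layer takes: 11.7 + 3.3 → 15 s.
Total = 538 × 15 = 8070 s = 2.24 hours.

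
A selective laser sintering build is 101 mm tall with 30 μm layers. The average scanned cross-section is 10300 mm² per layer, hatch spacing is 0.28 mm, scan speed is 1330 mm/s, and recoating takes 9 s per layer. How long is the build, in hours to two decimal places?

Layer count = ceil(101 / 0.03) = 3367.
Scan path per layer: 10300 / 0.28 → 36785.7 mm.
Laser time per layer = 36785.7 / 1330, so 27.6584 s.
Time per layer: 27.6584 + 9 → 36.6584 s.
Build time = 3367 × 36.6584 = 123428.8328 s = 34.29 hours.

34.29 hours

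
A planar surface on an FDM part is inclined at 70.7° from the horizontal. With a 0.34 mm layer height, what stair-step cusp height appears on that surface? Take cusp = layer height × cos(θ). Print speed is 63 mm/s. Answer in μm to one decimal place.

112.4 μm

cos(70.7°) = 0.3305, so cusp = 0.34 × 0.3305 = 0.11237 mm → 112.4 μm.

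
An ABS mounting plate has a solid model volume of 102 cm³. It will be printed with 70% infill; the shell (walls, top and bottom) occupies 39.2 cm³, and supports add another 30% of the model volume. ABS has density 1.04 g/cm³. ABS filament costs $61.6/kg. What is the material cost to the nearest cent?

$7.29

Infill region: 102 − 39.2 → 62.8 cm³.
Infill volume = 0.70 × 62.8, so 43.96 cm³.
Support: 0.30 × 102 → 30.6 cm³.
Total printed volume = 39.2 + 43.96 + 30.6, so 113.76 cm³.
Mass = 113.76 × 1.04 = 118.3104 g.
At $61.6/kg: 118.3104/1000 × 61.6 = $7.29.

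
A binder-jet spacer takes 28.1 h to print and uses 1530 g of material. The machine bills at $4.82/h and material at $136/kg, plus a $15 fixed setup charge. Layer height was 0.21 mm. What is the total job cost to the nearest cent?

$358.52

Machine cost = 4.82 × 28.1, so $135.442.
Material cost: 136 × 1530/1000 → $208.08.
Total = 135.442 + 208.08 + 15 = 358.522 ≈ $358.52.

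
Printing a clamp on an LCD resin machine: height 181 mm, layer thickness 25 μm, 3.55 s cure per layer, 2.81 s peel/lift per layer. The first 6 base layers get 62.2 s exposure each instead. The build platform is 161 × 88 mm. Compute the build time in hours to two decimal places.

Layer count = ceil(181 / 0.025) = 7240.
Base layers = 6 × (62.2 + 2.81) = 390.06 s.
Remaining layers = 7234 × (3.55 + 2.81) = 46008.24 s.
Sum: 390.06 + 46008.24 = 46398.3 s → 12.89 hours.

12.89 hours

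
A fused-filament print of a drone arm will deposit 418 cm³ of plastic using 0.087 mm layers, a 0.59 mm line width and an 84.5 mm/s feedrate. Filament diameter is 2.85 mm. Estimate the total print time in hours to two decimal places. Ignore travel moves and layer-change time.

26.77 hours

Bead cross-section = 0.087 × 0.59, so 0.05133 mm².
Total extruded path = 418000/0.05133 = 8143385.9 mm.
Print-move time = 8143385.9 / 84.5, so 96371.4 s.
Converting: 96371.4 s = 26.77 hours.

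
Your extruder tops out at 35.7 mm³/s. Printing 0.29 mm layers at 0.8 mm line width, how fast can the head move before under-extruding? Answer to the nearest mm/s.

Bead cross-section = 0.29 × 0.8 = 0.232 mm².
v_max = Q/A = 35.7/0.232 = 153.88 mm/s → 154 mm/s.

154 mm/s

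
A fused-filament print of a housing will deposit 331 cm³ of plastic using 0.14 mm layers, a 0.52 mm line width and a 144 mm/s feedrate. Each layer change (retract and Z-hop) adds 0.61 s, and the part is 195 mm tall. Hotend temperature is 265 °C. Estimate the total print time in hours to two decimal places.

9.01 hours

Extrusion cross-section = 0.14 × 0.52, so 0.0728 mm².
Toolpath length = 331 cm³ / 0.0728 mm² = 331000 / 0.0728 = 4546703.3 mm.
Time extruding = 4546703.3 / 144, so 31574.3 s.
Layer count = ceil(195 / 0.14) = 1393.
Z-hop total = 1393 × 0.61 = 849.73 s.
Total = 31574.3 + 849.73 = 32424.03 s = 9.01 hours.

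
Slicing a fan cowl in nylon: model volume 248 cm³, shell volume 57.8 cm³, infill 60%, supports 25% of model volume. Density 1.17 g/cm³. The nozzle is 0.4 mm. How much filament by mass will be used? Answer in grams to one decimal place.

Infill region: 248 − 57.8 → 190.2 cm³.
Infill volume = 0.60 × 190.2, so 114.12 cm³.
Support = 0.25 × 248, so 62 cm³.
Total printed volume = 57.8 + 114.12 + 62, so 233.92 cm³.
Mass = 233.92 × 1.17, so 273.6864 g.

273.7 g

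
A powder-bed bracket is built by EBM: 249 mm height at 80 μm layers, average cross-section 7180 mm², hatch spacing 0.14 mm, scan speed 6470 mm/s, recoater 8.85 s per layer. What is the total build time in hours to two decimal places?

14.51 hours

Number of layers: 249 / 0.08 → 3113 (rounded up).
Scan path per layer = 7180 / 0.14 = 51285.7 mm.
Beam time per layer = 51285.7 / 6470, so 7.9267 s.
Layer cycle = 7.9267 + 8.85 = 16.7767 s.
Total: 3113 × 16.7767 s = 52225.8671 s → 14.51 hours.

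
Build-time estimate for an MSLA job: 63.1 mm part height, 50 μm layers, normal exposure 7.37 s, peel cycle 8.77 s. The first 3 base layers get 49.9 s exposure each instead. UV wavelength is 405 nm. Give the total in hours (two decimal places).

5.69 hours

Number of layers: 63.1 / 0.05 → 1262 (rounded up).
Base layers: 3 × (49.9 + 8.77) → 176.01 s.
Remaining layers = 1259 × (7.37 + 8.77), so 20320.26 s.
Total = 176.01 + 20320.26 = 20496.27 s = 5.69 hours.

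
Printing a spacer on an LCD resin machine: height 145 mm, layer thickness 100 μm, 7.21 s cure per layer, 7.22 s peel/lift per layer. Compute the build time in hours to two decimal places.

Layer count = ceil(145 / 0.1) = 1450.
Per-layer time = 7.21 + 7.22, so 14.43 s.
Total = 1450 × 14.43 = 20923.5 s = 5.81 hours.

5.81 hours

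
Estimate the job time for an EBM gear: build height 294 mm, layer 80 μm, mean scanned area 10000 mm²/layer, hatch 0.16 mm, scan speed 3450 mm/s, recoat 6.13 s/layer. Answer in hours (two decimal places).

Number of layers: 294 / 0.08 → 3675 (rounded up).
Hatch length per layer = 10000 / 0.16, so 62500 mm.
Scan time per layer = 62500 / 3450 = 18.1159 s.
Per-layer time: 18.1159 + 6.13 → 24.2459 s.
3675 layers × 24.2459 s/layer = 89103.6825 s, i.e. 24.75 hours.

24.75 hours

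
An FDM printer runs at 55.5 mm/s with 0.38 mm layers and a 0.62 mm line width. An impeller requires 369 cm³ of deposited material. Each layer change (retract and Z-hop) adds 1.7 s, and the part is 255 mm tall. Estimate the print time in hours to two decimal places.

8.16 hours

Line area: 0.38 × 0.62 → 0.2356 mm².
Path length: 369000 mm³ / 0.2356 mm² → 1566213.9 mm.
Extrusion time = 1566213.9 / 55.5, so 28220.1 s.
Layer count = ceil(255 / 0.38) = 672.
Non-print overhead = 672 × 1.7, so 1142.4 s.
Altogether 28220.1 + 1142.4 = 29362.5 s, i.e. 8.16 hours.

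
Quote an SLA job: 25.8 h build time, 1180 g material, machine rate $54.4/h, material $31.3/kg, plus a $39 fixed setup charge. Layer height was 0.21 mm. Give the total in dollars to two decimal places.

Machine cost = 54.4 × 25.8 = $1403.52.
Feedstock cost = 31.3 × 1180/1000, so $36.934.
Adding setup: 1403.52 + 36.934 + 39 → 1479.454 ≈ $1479.45.

$1479.45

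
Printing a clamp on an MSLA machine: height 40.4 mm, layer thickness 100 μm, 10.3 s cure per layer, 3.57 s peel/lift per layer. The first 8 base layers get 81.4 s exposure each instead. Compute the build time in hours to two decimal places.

Layers = ⌈40.4/0.1⌉ = 404.
Bottom layers = 8 × (81.4 + 3.57), so 679.76 s.
Normal layers = 396 × (10.3 + 3.57), so 5492.52 s.
Sum: 679.76 + 5492.52 = 6172.28 s → 1.71 hours.

1.71 hours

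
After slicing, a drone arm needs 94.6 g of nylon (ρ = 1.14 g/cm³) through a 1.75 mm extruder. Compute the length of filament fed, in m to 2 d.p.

34.50 m

Volume = 94.6 g / 1.14 g·cm⁻³ = 82.9825 cm³ = 82982.5 mm³.
Cross-section of 1.75 mm filament: π·(1.75/2)² = 2.4053 mm².
Length = 82982.5 / 2.4053 = 34499.85 mm = 34.50 m.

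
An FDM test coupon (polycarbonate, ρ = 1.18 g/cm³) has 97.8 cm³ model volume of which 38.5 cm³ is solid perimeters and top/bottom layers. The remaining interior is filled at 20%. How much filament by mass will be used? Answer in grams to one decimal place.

Volume inside the shell = 97.8 − 38.5 = 59.3 cm³.
Deposited infill = 0.20 × 59.3 = 11.86 cm³.
Total printed volume = 38.5 + 11.86, so 50.36 cm³.
Mass: 50.36 × 1.18 → 59.4248 g.

59.4 g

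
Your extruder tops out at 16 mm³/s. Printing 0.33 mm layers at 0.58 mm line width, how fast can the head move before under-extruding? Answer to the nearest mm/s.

84 mm/s

Extrusion cross-section = 0.33 × 0.58 = 0.1914 mm².
v_max = Q/A = 16/0.1914 = 83.59 mm/s → 84 mm/s.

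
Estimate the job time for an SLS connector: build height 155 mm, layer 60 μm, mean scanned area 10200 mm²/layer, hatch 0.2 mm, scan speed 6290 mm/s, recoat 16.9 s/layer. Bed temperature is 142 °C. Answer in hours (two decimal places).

Layer count = ceil(155 / 0.06) = 2584.
Hatch length per layer: 10200 / 0.2 → 51000 mm.
Per-layer scan time = 51000 / 6290, so 8.1081 s.
Layer cycle: 8.1081 + 16.9 → 25.0081 s.
Total: 2584 × 25.0081 s = 64620.9304 s → 17.95 hours.

17.95 hours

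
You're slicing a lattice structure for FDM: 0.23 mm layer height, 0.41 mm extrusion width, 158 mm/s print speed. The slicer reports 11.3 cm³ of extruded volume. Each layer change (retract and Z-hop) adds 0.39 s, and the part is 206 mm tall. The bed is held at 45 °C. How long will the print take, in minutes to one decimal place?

18.5 minutes

Bead cross-section = 0.23 × 0.41, so 0.0943 mm².
Toolpath length = 11.3 cm³ / 0.0943 mm² = 11300 / 0.0943 = 119830.3 mm.
Time extruding: 119830.3 / 158 → 758.4 s.
Layers = ⌈206/0.23⌉ = 896.
Non-print overhead = 896 × 0.39, so 349.44 s.
Altogether 758.4 + 349.44 = 1107.84 s, i.e. 18.5 minutes.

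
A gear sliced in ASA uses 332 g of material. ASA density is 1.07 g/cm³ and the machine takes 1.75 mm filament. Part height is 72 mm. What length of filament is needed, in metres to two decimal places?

129.00 m

Volume = 332 g / 1.07 g·cm⁻³ = 310.2804 cm³ = 310280.4 mm³.
Cross-section of 1.75 mm filament: π·(1.75/2)² = 2.4053 mm².
Length = 310280.4 / 2.4053 = 128998.63 mm = 129.00 m.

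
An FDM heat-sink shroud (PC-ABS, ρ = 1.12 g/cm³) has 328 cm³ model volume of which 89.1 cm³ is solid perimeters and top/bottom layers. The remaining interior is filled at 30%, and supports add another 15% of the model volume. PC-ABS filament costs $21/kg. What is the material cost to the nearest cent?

$4.94

Infill region: 328 − 89.1 → 238.9 cm³.
Deposited infill = 0.30 × 238.9 = 71.67 cm³.
Support = 0.15 × 328 = 49.2 cm³.
Deposited volume = 89.1 + 71.67 + 49.2, so 209.97 cm³.
Mass = 209.97 × 1.12 = 235.1664 g.
Cost = 235.1664 g / 1000 × $21/kg = $4.94.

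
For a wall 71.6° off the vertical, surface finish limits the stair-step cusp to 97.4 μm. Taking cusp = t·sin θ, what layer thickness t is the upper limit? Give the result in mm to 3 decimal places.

Layer height = cusp / sin(71.6°) = 0.0974 / 0.9489 = 0.103 mm.

0.103 mm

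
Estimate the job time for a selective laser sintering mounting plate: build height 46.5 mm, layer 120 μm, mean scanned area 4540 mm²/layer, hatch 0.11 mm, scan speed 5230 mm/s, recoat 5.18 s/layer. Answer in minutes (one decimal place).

Layers = ⌈46.5/0.12⌉ = 388.
Scan path per layer: 4540 / 0.11 → 41272.7 mm.
Per-layer scan time = 41272.7 / 5230 = 7.8915 s.
Layer cycle: 7.8915 + 5.18 → 13.0715 s.
Build time = 388 × 13.0715 = 5071.742 s = 84.5 minutes.

84.5 minutes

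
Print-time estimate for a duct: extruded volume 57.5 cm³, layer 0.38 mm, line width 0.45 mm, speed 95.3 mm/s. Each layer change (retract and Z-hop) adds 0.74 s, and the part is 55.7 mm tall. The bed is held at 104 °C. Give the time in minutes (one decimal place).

Extrusion cross-section = 0.38 × 0.45 = 0.171 mm².
Toolpath length = 57.5 cm³ / 0.171 mm² = 57500 / 0.171 = 336257.3 mm.
Print-move time: 336257.3 / 95.3 → 3528.4 s.
Layer count = ceil(55.7 / 0.38) = 147.
Z-hop total = 147 × 0.74 = 108.78 s.
Total = 3528.4 + 108.78 = 3637.18 s = 60.6 minutes.

60.6 minutes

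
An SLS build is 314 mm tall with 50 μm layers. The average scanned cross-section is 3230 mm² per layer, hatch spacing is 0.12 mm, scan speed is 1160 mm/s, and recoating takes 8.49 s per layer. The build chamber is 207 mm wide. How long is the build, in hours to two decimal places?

Layer count = ceil(314 / 0.05) = 6280.
Scan path per layer: 3230 / 0.12 → 26916.7 mm.
Scan time per layer = 26916.7 / 1160 = 23.2041 s.
Time per layer = 23.2041 + 8.49 = 31.6941 s.
Total: 6280 × 31.6941 s = 199038.948 s → 55.29 hours.

55.29 hours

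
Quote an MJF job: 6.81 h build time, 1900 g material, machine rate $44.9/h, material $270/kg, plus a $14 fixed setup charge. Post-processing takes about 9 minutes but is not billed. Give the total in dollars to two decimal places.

Time charge = 44.9 × 6.81, so $305.769.
Material cost = 270 × 1900/1000, so $513.00.
Adding setup: 305.769 + 513.00 + 14 → 832.769 ≈ $832.77.

$832.77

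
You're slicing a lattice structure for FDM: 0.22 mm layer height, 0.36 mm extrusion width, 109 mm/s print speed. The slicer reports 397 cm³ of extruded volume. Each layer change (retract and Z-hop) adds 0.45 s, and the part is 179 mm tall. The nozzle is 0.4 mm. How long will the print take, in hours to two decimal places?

12.88 hours

Extrusion cross-section = 0.22 × 0.36, so 0.0792 mm².
Total extruded path = 397000/0.0792 = 5012626.3 mm.
Extrusion time = 5012626.3 / 109 = 45987.4 s.
Number of layers: 179 / 0.22 → 814 (rounded up).
Non-print overhead = 814 × 0.45, so 366.3 s.
Altogether 45987.4 + 366.3 = 46353.7 s, i.e. 12.88 hours.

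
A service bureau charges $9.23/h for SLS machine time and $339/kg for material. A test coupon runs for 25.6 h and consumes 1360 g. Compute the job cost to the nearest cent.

Machine-time cost: 9.23 × 25.6 → $236.288.
Feedstock cost = 339 × 1360/1000 = $461.04.
Job cost: 236.288 + 461.04 = 697.328 ≈ $697.33.

$697.33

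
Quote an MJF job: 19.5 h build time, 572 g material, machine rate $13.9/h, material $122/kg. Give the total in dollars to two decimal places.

Machine-time cost = 13.9 × 19.5 = $271.05.
Feedstock cost: 122 × 572/1000 → $69.784.
Job cost: 271.05 + 69.784 = 340.834 ≈ $340.83.

$340.83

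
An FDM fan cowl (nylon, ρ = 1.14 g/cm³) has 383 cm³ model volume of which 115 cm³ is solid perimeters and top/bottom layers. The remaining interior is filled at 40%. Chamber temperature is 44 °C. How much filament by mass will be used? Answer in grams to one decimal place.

Infill region = 383 − 115 = 268 cm³.
Infill deposited = 0.40 × 268 = 107.2 cm³.
Total extruded: 115 + 107.2 → 222.2 cm³.
Mass = 222.2 × 1.14, so 253.308 g.

253.3 g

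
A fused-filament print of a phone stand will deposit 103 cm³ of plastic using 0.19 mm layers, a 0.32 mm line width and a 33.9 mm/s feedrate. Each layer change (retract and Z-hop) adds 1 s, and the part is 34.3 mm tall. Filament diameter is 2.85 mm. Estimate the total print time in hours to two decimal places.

Bead cross-section = 0.19 × 0.32, so 0.0608 mm².
Toolpath length = 103 cm³ / 0.0608 mm² = 103000 / 0.0608 = 1694078.9 mm.
Print-move time = 1694078.9 / 33.9, so 49972.8 s.
Layer count = ceil(34.3 / 0.19) = 181.
Non-print overhead = 181 × 1, so 181 s.
Total = 49972.8 + 181 = 50153.8 s = 13.93 hours.

13.93 hours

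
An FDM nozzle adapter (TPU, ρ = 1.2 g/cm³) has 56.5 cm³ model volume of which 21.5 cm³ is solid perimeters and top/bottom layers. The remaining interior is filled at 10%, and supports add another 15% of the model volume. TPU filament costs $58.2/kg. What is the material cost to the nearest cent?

$2.34

Infill region = 56.5 − 21.5 = 35 cm³.
Infill deposited: 0.10 × 35 → 3.5 cm³.
Support = 0.15 × 56.5 = 8.475 cm³.
Total extruded = 21.5 + 3.5 + 8.475 = 33.475 cm³.
Mass: 33.475 × 1.2 → 40.17 g.
Cost = 40.17 g / 1000 × $58.2/kg = $2.34.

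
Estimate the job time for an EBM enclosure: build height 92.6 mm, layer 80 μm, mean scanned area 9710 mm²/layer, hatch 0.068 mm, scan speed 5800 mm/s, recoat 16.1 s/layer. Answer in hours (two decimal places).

13.10 hours

Number of layers: 92.6 / 0.08 → 1158 (rounded up).
Per-layer scan distance = 9710 / 0.068 = 142794.1 mm.
Beam time per layer = 142794.1 / 5800 = 24.6197 s.
Layer cycle: 24.6197 + 16.1 → 40.7197 s.
Total: 1158 × 40.7197 s = 47153.4126 s → 13.10 hours.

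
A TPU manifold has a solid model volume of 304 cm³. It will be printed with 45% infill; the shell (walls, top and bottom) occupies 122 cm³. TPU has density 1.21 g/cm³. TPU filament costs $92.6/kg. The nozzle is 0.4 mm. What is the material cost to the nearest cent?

Infill region: 304 − 122 → 182 cm³.
Infill volume: 0.45 × 182 → 81.9 cm³.
Total extruded = 122 + 81.9, so 203.9 cm³.
Mass = 203.9 × 1.21, so 246.719 g.
At $92.6/kg: 246.719/1000 × 92.6 = $22.85.

$22.85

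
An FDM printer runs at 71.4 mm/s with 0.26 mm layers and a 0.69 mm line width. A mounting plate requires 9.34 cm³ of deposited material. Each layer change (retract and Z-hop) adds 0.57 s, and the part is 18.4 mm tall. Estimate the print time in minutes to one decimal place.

Bead cross-section = 0.26 × 0.69 = 0.1794 mm².
Total extruded path = 9340/0.1794 = 52062.4 mm.
Print-move time = 52062.4 / 71.4 = 729.2 s.
Layer count = ceil(18.4 / 0.26) = 71.
Layer-change overhead: 71 × 0.57 → 40.47 s.
Altogether 729.2 + 40.47 = 769.67 s, i.e. 12.8 minutes.

12.8 minutes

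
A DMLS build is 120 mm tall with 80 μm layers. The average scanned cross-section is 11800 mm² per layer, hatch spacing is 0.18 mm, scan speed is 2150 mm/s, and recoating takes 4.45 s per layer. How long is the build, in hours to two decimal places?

Layer count = ceil(120 / 0.08) = 1500.
Per-layer scan distance = 11800 / 0.18, so 65555.6 mm.
Per-layer scan time = 65555.6 / 2150, so 30.491 s.
Layer cycle: 30.491 + 4.45 → 34.941 s.
Total: 1500 × 34.941 s = 52411.5 s → 14.56 hours.

14.56 hours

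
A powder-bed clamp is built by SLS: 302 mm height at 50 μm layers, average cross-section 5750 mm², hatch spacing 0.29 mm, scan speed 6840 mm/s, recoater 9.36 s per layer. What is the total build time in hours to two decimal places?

Layer count = ceil(302 / 0.05) = 6040.
Hatch length per layer = 5750 / 0.29 = 19827.6 mm.
Per-layer scan time: 19827.6 / 6840 → 2.8988 s.
Layer cycle: 2.8988 + 9.36 → 12.2588 s.
Total: 6040 × 12.2588 s = 74043.152 s → 20.57 hours.

20.57 hours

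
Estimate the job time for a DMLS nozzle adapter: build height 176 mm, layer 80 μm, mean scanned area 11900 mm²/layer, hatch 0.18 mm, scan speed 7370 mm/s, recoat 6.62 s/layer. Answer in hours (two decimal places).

Number of layers: 176 / 0.08 → 2200 (rounded up).
Per-layer scan distance: 11900 / 0.18 → 66111.1 mm.
Laser time per layer: 66111.1 / 7370 → 8.9703 s.
Layer cycle = 8.9703 + 6.62, so 15.5903 s.
Build time = 2200 × 15.5903 = 34298.66 s = 9.53 hours.

9.53 hours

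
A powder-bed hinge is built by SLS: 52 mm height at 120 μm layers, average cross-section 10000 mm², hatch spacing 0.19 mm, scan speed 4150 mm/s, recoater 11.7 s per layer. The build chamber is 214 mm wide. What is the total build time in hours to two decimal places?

2.94 hours

Number of layers: 52 / 0.12 → 434 (rounded up).
Per-layer scan distance: 10000 / 0.19 → 52631.6 mm.
Per-layer scan time = 52631.6 / 4150 = 12.6823 s.
Time per layer: 12.6823 + 11.7 → 24.3823 s.
434 layers × 24.3823 s/layer = 10581.9182 s, i.e. 2.94 hours.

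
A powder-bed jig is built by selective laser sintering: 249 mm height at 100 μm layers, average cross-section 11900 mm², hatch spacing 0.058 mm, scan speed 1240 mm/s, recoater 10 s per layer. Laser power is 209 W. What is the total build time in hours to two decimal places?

Number of layers: 249 / 0.1 → 2490 (rounded up).
Scan path per layer: 11900 / 0.058 → 205172.4 mm.
Laser time per layer: 205172.4 / 1240 → 165.4616 s.
Time per layer: 165.4616 + 10 → 175.4616 s.
2490 layers × 175.4616 s/layer = 436899.384 s, i.e. 121.36 hours.

121.36 hours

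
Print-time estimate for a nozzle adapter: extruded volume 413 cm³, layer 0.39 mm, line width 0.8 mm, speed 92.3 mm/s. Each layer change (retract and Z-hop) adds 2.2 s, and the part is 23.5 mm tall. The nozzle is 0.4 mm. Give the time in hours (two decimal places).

4.02 hours

Line area = 0.39 × 0.8, so 0.312 mm².
Path length: 413000 mm³ / 0.312 mm² → 1323717.9 mm.
Time extruding = 1323717.9 / 92.3, so 14341.5 s.
Layers = ⌈23.5/0.39⌉ = 61.
Non-print overhead = 61 × 2.2 = 134.2 s.
Total = 14341.5 + 134.2 = 14475.7 s = 4.02 hours.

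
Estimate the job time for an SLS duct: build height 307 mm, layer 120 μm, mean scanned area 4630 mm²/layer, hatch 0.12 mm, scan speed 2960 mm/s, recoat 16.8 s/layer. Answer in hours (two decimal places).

21.21 hours

Layers = ⌈307/0.12⌉ = 2559.
Scan path per layer: 4630 / 0.12 → 38583.3 mm.
Scan time per layer: 38583.3 / 2960 → 13.0349 s.
Time per layer: 13.0349 + 16.8 → 29.8349 s.
Total: 2559 × 29.8349 s = 76347.5091 s → 21.21 hours.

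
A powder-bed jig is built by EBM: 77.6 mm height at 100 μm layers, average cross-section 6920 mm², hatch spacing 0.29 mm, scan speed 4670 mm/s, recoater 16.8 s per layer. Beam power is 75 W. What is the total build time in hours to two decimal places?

Layers = ⌈77.6/0.1⌉ = 776.
Scan path per layer = 6920 / 0.29 = 23862.1 mm.
Scan time per layer = 23862.1 / 4670, so 5.1097 s.
Layer cycle = 5.1097 + 16.8 = 21.9097 s.
Total: 776 × 21.9097 s = 17001.9272 s → 4.72 hours.

4.72 hours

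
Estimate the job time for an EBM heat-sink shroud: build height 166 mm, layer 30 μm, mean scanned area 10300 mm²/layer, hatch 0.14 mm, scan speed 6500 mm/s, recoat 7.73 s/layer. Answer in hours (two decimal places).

29.28 hours

Number of layers: 166 / 0.03 → 5534 (rounded up).
Scan path per layer: 10300 / 0.14 → 73571.4 mm.
Per-layer scan time = 73571.4 / 6500, so 11.3187 s.
Layer cycle = 11.3187 + 7.73, so 19.0487 s.
5534 layers × 19.0487 s/layer = 105415.5058 s, i.e. 29.28 hours.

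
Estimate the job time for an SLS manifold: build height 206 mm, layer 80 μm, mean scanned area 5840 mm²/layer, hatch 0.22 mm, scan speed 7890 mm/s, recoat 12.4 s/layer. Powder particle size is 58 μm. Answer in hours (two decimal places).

Layers = ⌈206/0.08⌉ = 2575.
Scan path per layer: 5840 / 0.22 → 26545.5 mm.
Scan time per layer: 26545.5 / 7890 → 3.3644 s.
Layer cycle = 3.3644 + 12.4, so 15.7644 s.
Total: 2575 × 15.7644 s = 40593.33 s → 11.28 hours.

11.28 hours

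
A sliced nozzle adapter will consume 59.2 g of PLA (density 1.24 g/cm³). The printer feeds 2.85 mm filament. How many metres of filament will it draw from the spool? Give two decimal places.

7.48 m

Volume = 59.2 g / 1.24 g·cm⁻³ = 47.7419 cm³ = 47741.9 mm³.
Filament cross-section = π × (2.85/2)² = 6.3794 mm².
Length = 47741.9 / 6.3794 = 7483.76 mm = 7.48 m.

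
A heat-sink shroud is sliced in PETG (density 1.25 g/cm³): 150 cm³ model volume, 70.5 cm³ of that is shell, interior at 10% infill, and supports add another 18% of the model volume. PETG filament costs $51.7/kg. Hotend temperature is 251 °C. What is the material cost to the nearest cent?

$6.81

Volume inside the shell: 150 − 70.5 → 79.5 cm³.
Infill volume = 0.10 × 79.5 = 7.95 cm³.
Support = 0.18 × 150, so 27 cm³.
Total printed volume = 70.5 + 7.95 + 27, so 105.45 cm³.
Mass = 105.45 × 1.25 = 131.8125 g.
Cost = 131.8125 g / 1000 × $51.7/kg = $6.81.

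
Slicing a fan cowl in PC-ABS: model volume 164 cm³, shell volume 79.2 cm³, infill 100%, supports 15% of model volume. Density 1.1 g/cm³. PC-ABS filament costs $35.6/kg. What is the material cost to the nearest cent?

$7.39

Interior volume: 164 − 79.2 → 84.8 cm³.
Infill deposited = 1.00 × 84.8 = 84.8 cm³.
Support = 0.15 × 164 = 24.6 cm³.
Total extruded: 79.2 + 84.8 + 24.6 → 188.6 cm³.
Mass = 188.6 × 1.1, so 207.46 g.
Cost = 207.46 g / 1000 × $35.6/kg = $7.39.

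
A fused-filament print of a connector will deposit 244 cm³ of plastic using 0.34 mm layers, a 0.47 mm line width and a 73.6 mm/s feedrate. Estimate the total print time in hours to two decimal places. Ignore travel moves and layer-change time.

5.76 hours

Line area = 0.34 × 0.47, so 0.1598 mm².
Toolpath length = 244 cm³ / 0.1598 mm² = 244000 / 0.1598 = 1526908.6 mm.
Time extruding = 1526908.6 / 73.6 = 20746 s.
In the requested units: 20746 s = 5.76 hours.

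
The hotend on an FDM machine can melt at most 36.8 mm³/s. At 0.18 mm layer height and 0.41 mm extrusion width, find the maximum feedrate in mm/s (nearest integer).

Bead cross-section = 0.18 × 0.41 = 0.0738 mm².
v_max = Q/A = 36.8/0.0738 = 498.64 mm/s → 499 mm/s.

499 mm/s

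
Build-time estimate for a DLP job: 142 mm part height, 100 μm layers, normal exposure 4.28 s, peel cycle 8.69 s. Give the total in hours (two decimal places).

5.12 hours

Number of layers: 142 / 0.1 → 1420 (rounded up).
Each layer takes: 4.28 + 8.69 → 12.97 s.
Total = 1420 × 12.97 = 18417.4 s = 5.12 hours.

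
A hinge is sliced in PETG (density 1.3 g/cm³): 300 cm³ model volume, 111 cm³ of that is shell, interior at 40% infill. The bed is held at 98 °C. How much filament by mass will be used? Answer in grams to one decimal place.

242.6 g

Interior volume: 300 − 111 → 189 cm³.
Infill volume = 0.40 × 189, so 75.6 cm³.
Deposited volume = 111 + 75.6, so 186.6 cm³.
Mass = 186.6 × 1.3 = 242.58 g.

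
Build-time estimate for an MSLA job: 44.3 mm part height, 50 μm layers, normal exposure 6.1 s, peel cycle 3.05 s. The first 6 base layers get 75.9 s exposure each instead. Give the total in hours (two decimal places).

2.37 hours

Layer count = ceil(44.3 / 0.05) = 886.
Bottom layers = 6 × (75.9 + 3.05), so 473.7 s.
Remaining layers = 880 × (6.1 + 3.05) = 8052 s.
Total = 473.7 + 8052 = 8525.7 s = 2.37 hours.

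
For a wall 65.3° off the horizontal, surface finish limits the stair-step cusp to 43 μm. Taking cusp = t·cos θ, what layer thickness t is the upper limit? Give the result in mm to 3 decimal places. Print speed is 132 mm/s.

Layer height = cusp / cos(65.3°) = 0.043 / 0.4179 = 0.103 mm.

0.103 mm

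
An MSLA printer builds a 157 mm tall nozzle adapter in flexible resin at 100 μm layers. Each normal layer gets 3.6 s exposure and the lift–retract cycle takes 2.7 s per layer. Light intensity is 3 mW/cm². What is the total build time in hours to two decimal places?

2.75 hours

Layers = ⌈157/0.1⌉ = 1570.
Cycle time: 3.6 + 2.7 → 6.3 s.
Build time: 1570 × 6.3 s = 9891 s, i.e. 2.75 hours.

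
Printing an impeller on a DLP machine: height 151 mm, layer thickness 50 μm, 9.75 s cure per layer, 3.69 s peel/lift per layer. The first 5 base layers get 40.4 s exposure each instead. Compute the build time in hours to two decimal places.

11.32 hours

Layer count = ceil(151 / 0.05) = 3020.
Base layers: 5 × (40.4 + 3.69) → 220.45 s.
Regular layers = 3015 × (9.75 + 3.69) = 40521.6 s.
Total = 220.45 + 40521.6 = 40742.05 s = 11.32 hours.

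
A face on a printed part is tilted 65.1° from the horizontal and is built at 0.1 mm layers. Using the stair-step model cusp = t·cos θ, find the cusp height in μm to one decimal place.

42.1 μm

cos(65.1°) = 0.4210, so cusp = 0.1 × 0.4210 = 0.0421 mm → 42.1 μm.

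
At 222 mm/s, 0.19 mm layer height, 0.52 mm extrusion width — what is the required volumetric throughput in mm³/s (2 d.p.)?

21.93

Bead cross-section = 0.19 × 0.52 = 0.0988 mm².
Volumetric flow = 222 × 0.0988 = 21.93 mm³/s.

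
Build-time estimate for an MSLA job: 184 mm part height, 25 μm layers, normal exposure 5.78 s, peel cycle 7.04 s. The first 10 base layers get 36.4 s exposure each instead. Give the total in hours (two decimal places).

Number of layers: 184 / 0.025 → 7360 (rounded up).
Burn-in layers: 10 × (36.4 + 7.04) → 434.4 s.
Normal layers: 7350 × (5.78 + 7.04) → 94227 s.
Total = 434.4 + 94227 = 94661.4 s = 26.29 hours.

26.29 hours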